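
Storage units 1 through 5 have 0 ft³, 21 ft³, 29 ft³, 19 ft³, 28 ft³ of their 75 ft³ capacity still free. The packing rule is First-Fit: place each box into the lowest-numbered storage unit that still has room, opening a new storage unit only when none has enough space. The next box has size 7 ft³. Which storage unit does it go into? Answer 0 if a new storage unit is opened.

2

Storage units with room: storage unit 2 (21 ft³), storage unit 3 (29 ft³), storage unit 4 (19 ft³), storage unit 5 (28 ft³).
The first with room is storage unit 2.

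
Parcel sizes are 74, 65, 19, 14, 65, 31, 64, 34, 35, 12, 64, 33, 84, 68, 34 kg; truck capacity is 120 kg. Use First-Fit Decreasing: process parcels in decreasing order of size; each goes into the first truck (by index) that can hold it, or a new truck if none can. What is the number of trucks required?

7

Sorted descending: 84, 74, 68, 65, 65, 64, 64, 35, 34, 34, 33, 31, 19, 14, 12.
truck 1: place 84 kg, 36 kg left
truck 2: place 74 kg, 46 kg left
truck 3: place 68 kg, 52 kg left
truck 4: place 65 kg, 55 kg left
truck 5: place 65 kg, 55 kg left
truck 6: place 64 kg, 56 kg left
truck 7: place 64 kg, 56 kg left
truck 1: place 35 kg, 1 kg left
truck 2: place 34 kg, 12 kg left
truck 3: place 34 kg, 18 kg left
truck 4: place 33 kg, 22 kg left
truck 5: place 31 kg, 24 kg left
truck 4: place 19 kg, 3 kg left
truck 3: place 14 kg, 4 kg left
truck 2: place 12 kg, 0 kg left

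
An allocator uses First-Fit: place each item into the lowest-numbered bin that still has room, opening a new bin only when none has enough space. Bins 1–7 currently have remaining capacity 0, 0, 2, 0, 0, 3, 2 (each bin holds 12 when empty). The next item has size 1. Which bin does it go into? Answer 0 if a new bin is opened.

Bins with room: bin 3 (2), bin 6 (3), bin 7 (2).
The first with room is bin 3.

3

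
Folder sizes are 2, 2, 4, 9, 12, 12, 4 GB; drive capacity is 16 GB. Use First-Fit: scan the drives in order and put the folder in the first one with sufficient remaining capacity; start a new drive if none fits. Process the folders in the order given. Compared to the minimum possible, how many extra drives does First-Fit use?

First-Fit: [2,2,4,4] [9] [12] [12] → 4 drives.
Total size 45 GB; any packing needs at least ⌈45/16⌉ = 3 drives.
An optimal packing achieves that bound: [12,4] [12,4] [9,2,2] → 3 drives.
Excess: 4 − 3 = 1.

1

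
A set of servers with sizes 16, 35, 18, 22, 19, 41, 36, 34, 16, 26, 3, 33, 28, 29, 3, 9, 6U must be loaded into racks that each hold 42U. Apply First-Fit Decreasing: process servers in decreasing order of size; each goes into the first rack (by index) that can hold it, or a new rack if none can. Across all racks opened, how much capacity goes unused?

Sorted descending: 41, 36, 35, 34, 33, 29, 28, 26, 22, 19, 18, 16, 16, 9, 6, 3, 3.
41U → rack 1 (remaining 1U)
36U → rack 2 (remaining 6U)
35U → rack 3 (remaining 7U)
34U → rack 4 (remaining 8U)
33U → rack 5 (remaining 9U)
29U → rack 6 (remaining 13U)
28U → rack 7 (remaining 14U)
26U → rack 8 (remaining 16U)
22U → rack 9 (remaining 20U)
19U → rack 9 (remaining 1U)
18U → rack 10 (remaining 24U)
16U → rack 8 (remaining 0U)
16U → rack 10 (remaining 8U)
9U → rack 5 (remaining 0U)
6U → rack 2 (remaining 0U)
3U → rack 3 (remaining 4U)
3U → rack 3 (remaining 1U)
10 racks × 42U = 420U; used 374U; unused 46U.

46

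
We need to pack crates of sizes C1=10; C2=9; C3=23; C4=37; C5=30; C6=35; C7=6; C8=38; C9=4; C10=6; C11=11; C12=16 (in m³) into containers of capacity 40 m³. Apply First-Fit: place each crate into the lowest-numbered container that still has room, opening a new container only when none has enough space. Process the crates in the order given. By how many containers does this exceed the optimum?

First-Fit: [10,9,6,4,6] [23,11] [37] [30] [35] [38] [16] → 7 containers.
Total size 225 m³; any packing needs at least ⌈225/40⌉ = 6 containers.
An optimal packing achieves that bound: [38] [37] [35,4] [30,10] [23,16] [11,9,6,6] → 6 containers.
Excess: 7 − 6 = 1.

1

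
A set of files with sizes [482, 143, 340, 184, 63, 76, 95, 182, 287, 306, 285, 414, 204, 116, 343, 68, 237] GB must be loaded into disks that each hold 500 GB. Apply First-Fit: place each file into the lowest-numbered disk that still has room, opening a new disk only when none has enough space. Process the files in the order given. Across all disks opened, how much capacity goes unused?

Put 482 GB in disk 1; 18 GB remain.
Put 143 GB in disk 2; 357 GB remain.
Put 340 GB in disk 2; 17 GB remain.
Put 184 GB in disk 3; 316 GB remain.
Put 63 GB in disk 3; 253 GB remain.
Put 76 GB in disk 3; 177 GB remain.
Put 95 GB in disk 3; 82 GB remain.
Put 182 GB in disk 4; 318 GB remain.
Put 287 GB in disk 4; 31 GB remain.
Put 306 GB in disk 5; 194 GB remain.
Put 285 GB in disk 6; 215 GB remain.
Put 414 GB in disk 7; 86 GB remain.
Put 204 GB in disk 6; 11 GB remain.
Put 116 GB in disk 5; 78 GB remain.
Put 343 GB in disk 8; 157 GB remain.
Put 68 GB in disk 3; 14 GB remain.
Put 237 GB in disk 9; 263 GB remain.
9 disks × 500 GB = 4500 GB; used 3825 GB; unused 675 GB.

675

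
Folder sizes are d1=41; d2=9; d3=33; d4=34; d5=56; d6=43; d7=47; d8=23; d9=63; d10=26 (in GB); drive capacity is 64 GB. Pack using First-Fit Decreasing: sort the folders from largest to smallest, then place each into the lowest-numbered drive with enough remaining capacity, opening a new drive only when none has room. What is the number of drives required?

7 drives

Sorted descending: 63, 56, 47, 43, 41, 34, 33, 26, 23, 9.
drive 1: place 63 GB, 1 GB left
drive 2: place 56 GB, 8 GB left
drive 3: place 47 GB, 17 GB left
drive 4: place 43 GB, 21 GB left
drive 5: place 41 GB, 23 GB left
drive 6: place 34 GB, 30 GB left
drive 7: place 33 GB, 31 GB left
drive 6: place 26 GB, 4 GB left
drive 5: place 23 GB, 0 GB left
drive 3: place 9 GB, 8 GB left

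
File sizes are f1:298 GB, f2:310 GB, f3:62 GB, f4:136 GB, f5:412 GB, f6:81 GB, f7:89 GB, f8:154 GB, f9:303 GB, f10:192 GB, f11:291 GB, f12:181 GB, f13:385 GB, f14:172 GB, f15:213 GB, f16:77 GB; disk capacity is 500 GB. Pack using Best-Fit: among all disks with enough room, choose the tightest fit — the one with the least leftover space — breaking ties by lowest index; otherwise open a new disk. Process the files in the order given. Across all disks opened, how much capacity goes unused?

644

f1 (298 GB) → disk 1 (remaining 202 GB)
f2 (310 GB) → disk 2 (remaining 190 GB)
f3 (62 GB) → disk 2 (remaining 128 GB)
f4 (136 GB) → disk 1 (remaining 66 GB)
f5 (412 GB) → disk 3 (remaining 88 GB)
f6 (81 GB) → disk 3 (remaining 7 GB)
f7 (89 GB) → disk 2 (remaining 39 GB)
f8 (154 GB) → disk 4 (remaining 346 GB)
f9 (303 GB) → disk 4 (remaining 43 GB)
f10 (192 GB) → disk 5 (remaining 308 GB)
f11 (291 GB) → disk 5 (remaining 17 GB)
f12 (181 GB) → disk 6 (remaining 319 GB)
f13 (385 GB) → disk 7 (remaining 115 GB)
f14 (172 GB) → disk 6 (remaining 147 GB)
f15 (213 GB) → disk 8 (remaining 287 GB)
f16 (77 GB) → disk 7 (remaining 38 GB)
8 disks × 500 GB = 4000 GB; used 3356 GB; unused 644 GB.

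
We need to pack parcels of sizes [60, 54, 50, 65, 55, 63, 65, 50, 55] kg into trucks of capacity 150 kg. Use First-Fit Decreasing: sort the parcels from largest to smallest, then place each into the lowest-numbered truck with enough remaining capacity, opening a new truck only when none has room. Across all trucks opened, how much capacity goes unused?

Sorted descending: 65, 65, 63, 60, 55, 55, 54, 50, 50.
65 kg → truck 1 (remaining 85 kg)
65 kg → truck 1 (remaining 20 kg)
63 kg → truck 2 (remaining 87 kg)
60 kg → truck 2 (remaining 27 kg)
55 kg → truck 3 (remaining 95 kg)
55 kg → truck 3 (remaining 40 kg)
54 kg → truck 4 (remaining 96 kg)
50 kg → truck 4 (remaining 46 kg)
50 kg → truck 5 (remaining 100 kg)
5 trucks × 150 kg = 750 kg; used 517 kg; unused 233 kg.

233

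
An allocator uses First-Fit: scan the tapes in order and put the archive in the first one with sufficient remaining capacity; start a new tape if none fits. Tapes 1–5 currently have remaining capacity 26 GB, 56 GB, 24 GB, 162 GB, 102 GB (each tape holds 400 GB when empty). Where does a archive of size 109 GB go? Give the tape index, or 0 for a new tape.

Tapes with room: tape 4 (162 GB).
The first with room is tape 4.

4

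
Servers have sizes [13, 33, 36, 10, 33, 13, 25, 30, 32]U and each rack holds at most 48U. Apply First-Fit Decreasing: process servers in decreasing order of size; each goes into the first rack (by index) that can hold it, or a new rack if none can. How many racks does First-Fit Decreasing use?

Sorted descending: 36, 33, 33, 32, 30, 25, 13, 13, 10.
Put 36U in rack 1; 12U remain.
Put 33U in rack 2; 15U remain.
Put 33U in rack 3; 15U remain.
Put 32U in rack 4; 16U remain.
Put 30U in rack 5; 18U remain.
Put 25U in rack 6; 23U remain.
Put 13U in rack 2; 2U remain.
Put 13U in rack 3; 2U remain.
Put 10U in rack 1; 2U remain.
Final racks: [36,10] [33,13] [33,13] [32] [30] [25].

6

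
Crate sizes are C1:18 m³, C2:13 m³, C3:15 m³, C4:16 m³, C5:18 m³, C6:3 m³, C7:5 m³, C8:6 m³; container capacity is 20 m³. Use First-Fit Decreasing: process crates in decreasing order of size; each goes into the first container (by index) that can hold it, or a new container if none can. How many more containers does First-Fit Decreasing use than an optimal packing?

0

First-Fit Decreasing: [18] [18] [16,3] [15,5] [13,6] → 5 containers.
Total size 94 m³; any packing needs at least ⌈94/20⌉ = 5 containers.
So 5 is already optimal.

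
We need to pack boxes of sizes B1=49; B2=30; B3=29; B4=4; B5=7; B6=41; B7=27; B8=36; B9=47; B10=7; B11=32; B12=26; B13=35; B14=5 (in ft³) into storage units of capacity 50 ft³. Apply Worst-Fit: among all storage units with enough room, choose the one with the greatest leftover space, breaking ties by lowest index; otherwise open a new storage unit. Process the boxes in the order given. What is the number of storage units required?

10

Put B1 (49 ft³) in storage unit 1; 1 ft³ remain.
Put B2 (30 ft³) in storage unit 2; 20 ft³ remain.
Put B3 (29 ft³) in storage unit 3; 21 ft³ remain.
Put B4 (4 ft³) in storage unit 3; 17 ft³ remain.
Put B5 (7 ft³) in storage unit 2; 13 ft³ remain.
Put B6 (41 ft³) in storage unit 4; 9 ft³ remain.
Put B7 (27 ft³) in storage unit 5; 23 ft³ remain.
Put B8 (36 ft³) in storage unit 6; 14 ft³ remain.
Put B9 (47 ft³) in storage unit 7; 3 ft³ remain.
Put B10 (7 ft³) in storage unit 5; 16 ft³ remain.
Put B11 (32 ft³) in storage unit 8; 18 ft³ remain.
Put B12 (26 ft³) in storage unit 9; 24 ft³ remain.
Put B13 (35 ft³) in storage unit 10; 15 ft³ remain.
Put B14 (5 ft³) in storage unit 9; 19 ft³ remain.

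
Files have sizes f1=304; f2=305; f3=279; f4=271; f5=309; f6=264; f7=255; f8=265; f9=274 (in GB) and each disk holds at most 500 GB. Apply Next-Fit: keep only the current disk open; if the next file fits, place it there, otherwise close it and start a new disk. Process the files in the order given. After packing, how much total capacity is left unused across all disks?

disk 1: place f1 (304 GB), 196 GB left
disk 2: place f2 (305 GB), 195 GB left
disk 3: place f3 (279 GB), 221 GB left
disk 4: place f4 (271 GB), 229 GB left
disk 5: place f5 (309 GB), 191 GB left
disk 6: place f6 (264 GB), 236 GB left
disk 7: place f7 (255 GB), 245 GB left
disk 8: place f8 (265 GB), 235 GB left
disk 9: place f9 (274 GB), 226 GB left
9 disks × 500 GB = 4500 GB; used 2526 GB; unused 1974 GB.

1974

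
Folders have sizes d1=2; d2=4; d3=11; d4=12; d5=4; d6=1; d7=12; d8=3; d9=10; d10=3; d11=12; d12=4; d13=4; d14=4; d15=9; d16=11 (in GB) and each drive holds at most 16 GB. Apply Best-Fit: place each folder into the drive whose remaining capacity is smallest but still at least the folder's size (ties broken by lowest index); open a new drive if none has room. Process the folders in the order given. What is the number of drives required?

Put d1 (2 GB) in drive 1; 14 GB remain.
Put d2 (4 GB) in drive 1; 10 GB remain.
Put d3 (11 GB) in drive 2; 5 GB remain.
Put d4 (12 GB) in drive 3; 4 GB remain.
Put d5 (4 GB) in drive 3; 0 GB remain.
Put d6 (1 GB) in drive 2; 4 GB remain.
Put d7 (12 GB) in drive 4; 4 GB remain.
Put d8 (3 GB) in drive 2; 1 GB remain.
Put d9 (10 GB) in drive 1; 0 GB remain.
Put d10 (3 GB) in drive 4; 1 GB remain.
Put d11 (12 GB) in drive 5; 4 GB remain.
Put d12 (4 GB) in drive 5; 0 GB remain.
Put d13 (4 GB) in drive 6; 12 GB remain.
Put d14 (4 GB) in drive 6; 8 GB remain.
Put d15 (9 GB) in drive 7; 7 GB remain.
Put d16 (11 GB) in drive 8; 5 GB remain.
Final drives: [2,4,10] [11,1,3] [12,4] [12,3] [12,4] [4,4] [9] [11].

8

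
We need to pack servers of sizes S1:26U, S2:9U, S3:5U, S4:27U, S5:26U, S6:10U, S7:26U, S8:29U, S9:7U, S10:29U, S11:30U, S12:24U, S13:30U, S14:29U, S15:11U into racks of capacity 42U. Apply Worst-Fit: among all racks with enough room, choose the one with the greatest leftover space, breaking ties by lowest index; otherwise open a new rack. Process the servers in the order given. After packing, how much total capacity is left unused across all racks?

102

S1 (26U) → rack 1 (remaining 16U)
S2 (9U) → rack 1 (remaining 7U)
S3 (5U) → rack 1 (remaining 2U)
S4 (27U) → rack 2 (remaining 15U)
S5 (26U) → rack 3 (remaining 16U)
S6 (10U) → rack 3 (remaining 6U)
S7 (26U) → rack 4 (remaining 16U)
S8 (29U) → rack 5 (remaining 13U)
S9 (7U) → rack 4 (remaining 9U)
S10 (29U) → rack 6 (remaining 13U)
S11 (30U) → rack 7 (remaining 12U)
S12 (24U) → rack 8 (remaining 18U)
S13 (30U) → rack 9 (remaining 12U)
S14 (29U) → rack 10 (remaining 13U)
S15 (11U) → rack 8 (remaining 7U)
10 racks × 42U = 420U; used 318U; unused 102U.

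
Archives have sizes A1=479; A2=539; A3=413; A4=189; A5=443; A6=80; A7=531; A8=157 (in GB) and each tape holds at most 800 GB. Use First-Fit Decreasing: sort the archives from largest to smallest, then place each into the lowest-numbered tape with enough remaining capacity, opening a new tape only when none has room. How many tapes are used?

5

Sorted descending: 539, 531, 479, 443, 413, 189, 157, 80.
tape 1: place 539 GB, 261 GB left
tape 2: place 531 GB, 269 GB left
tape 3: place 479 GB, 321 GB left
tape 4: place 443 GB, 357 GB left
tape 5: place 413 GB, 387 GB left
tape 1: place 189 GB, 72 GB left
tape 2: place 157 GB, 112 GB left
tape 2: place 80 GB, 32 GB left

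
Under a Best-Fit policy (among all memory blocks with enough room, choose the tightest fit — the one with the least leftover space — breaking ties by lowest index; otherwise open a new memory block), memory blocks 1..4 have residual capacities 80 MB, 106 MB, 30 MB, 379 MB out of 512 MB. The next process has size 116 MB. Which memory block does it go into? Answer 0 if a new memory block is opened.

Memory blocks with room: memory block 4 (379 MB).
Tightest fit is memory block 4 with 379 MB free.

4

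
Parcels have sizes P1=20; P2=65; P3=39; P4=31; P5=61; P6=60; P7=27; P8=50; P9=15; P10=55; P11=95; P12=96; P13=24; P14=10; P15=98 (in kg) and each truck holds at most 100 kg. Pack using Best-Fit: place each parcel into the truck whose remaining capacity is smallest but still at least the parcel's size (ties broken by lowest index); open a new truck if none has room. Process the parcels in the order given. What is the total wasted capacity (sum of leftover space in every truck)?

truck 1: place P1 (20 kg), 80 kg left
truck 1: place P2 (65 kg), 15 kg left
truck 2: place P3 (39 kg), 61 kg left
truck 2: place P4 (31 kg), 30 kg left
truck 3: place P5 (61 kg), 39 kg left
truck 4: place P6 (60 kg), 40 kg left
truck 2: place P7 (27 kg), 3 kg left
truck 5: place P8 (50 kg), 50 kg left
truck 1: place P9 (15 kg), 0 kg left
truck 6: place P10 (55 kg), 45 kg left
truck 7: place P11 (95 kg), 5 kg left
truck 8: place P12 (96 kg), 4 kg left
truck 3: place P13 (24 kg), 15 kg left
truck 3: place P14 (10 kg), 5 kg left
truck 9: place P15 (98 kg), 2 kg left
9 trucks × 100 kg = 900 kg; used 746 kg; unused 154 kg.

154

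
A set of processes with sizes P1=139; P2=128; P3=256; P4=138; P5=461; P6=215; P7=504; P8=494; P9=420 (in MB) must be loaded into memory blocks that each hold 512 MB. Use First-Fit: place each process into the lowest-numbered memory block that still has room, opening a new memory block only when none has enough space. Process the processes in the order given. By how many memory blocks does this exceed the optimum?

0

First-Fit: [139,128,138] [256,215] [461] [504] [494] [420] → 6 memory blocks.
Total size 2755 MB; any packing needs at least ⌈2755/512⌉ = 6 memory blocks.
So 6 is already optimal.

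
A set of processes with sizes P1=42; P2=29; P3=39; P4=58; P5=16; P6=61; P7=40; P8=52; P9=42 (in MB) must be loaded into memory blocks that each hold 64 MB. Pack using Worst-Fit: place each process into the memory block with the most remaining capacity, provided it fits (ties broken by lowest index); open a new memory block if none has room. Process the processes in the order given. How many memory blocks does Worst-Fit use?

Put P1 (42 MB) in memory block 1; 22 MB remain.
Put P2 (29 MB) in memory block 2; 35 MB remain.
Put P3 (39 MB) in memory block 3; 25 MB remain.
Put P4 (58 MB) in memory block 4; 6 MB remain.
Put P5 (16 MB) in memory block 2; 19 MB remain.
Put P6 (61 MB) in memory block 5; 3 MB remain.
Put P7 (40 MB) in memory block 6; 24 MB remain.
Put P8 (52 MB) in memory block 7; 12 MB remain.
Put P9 (42 MB) in memory block 8; 22 MB remain.
Final memory blocks: [42] [29,16] [39] [58] [61] [40] [52] [42].

8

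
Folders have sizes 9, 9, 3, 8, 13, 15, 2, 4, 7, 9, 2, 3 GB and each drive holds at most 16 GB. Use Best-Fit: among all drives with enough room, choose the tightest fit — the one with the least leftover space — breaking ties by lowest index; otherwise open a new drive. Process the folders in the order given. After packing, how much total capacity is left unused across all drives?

9 GB → drive 1 (remaining 7 GB)
9 GB → drive 2 (remaining 7 GB)
3 GB → drive 1 (remaining 4 GB)
8 GB → drive 3 (remaining 8 GB)
13 GB → drive 4 (remaining 3 GB)
15 GB → drive 5 (remaining 1 GB)
2 GB → drive 4 (remaining 1 GB)
4 GB → drive 1 (remaining 0 GB)
7 GB → drive 2 (remaining 0 GB)
9 GB → drive 6 (remaining 7 GB)
2 GB → drive 6 (remaining 5 GB)
3 GB → drive 6 (remaining 2 GB)
6 drives × 16 GB = 96 GB; used 84 GB; unused 12 GB.

12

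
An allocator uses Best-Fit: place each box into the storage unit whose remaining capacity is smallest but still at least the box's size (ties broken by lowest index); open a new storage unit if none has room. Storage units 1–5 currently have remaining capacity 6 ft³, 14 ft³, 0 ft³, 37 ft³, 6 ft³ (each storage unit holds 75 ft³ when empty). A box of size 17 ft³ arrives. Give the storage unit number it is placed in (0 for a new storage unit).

Storage units with room: storage unit 4 (37 ft³).
Tightest fit is storage unit 4 with 37 ft³ free.

4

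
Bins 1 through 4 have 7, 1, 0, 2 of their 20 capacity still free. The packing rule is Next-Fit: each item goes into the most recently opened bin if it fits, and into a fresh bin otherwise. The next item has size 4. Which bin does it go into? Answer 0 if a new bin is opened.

Next-Fit only looks at bin 4, which has 2 free.
4 does not fit, so a new bin is opened.

0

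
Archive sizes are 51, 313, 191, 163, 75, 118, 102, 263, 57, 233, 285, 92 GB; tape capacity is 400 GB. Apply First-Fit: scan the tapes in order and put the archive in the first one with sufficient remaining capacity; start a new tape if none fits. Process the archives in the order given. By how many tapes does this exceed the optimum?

1

First-Fit: [51,313] [191,163] [75,118,102,57] [263,92] [233] [285] → 6 tapes.
Total size 1943 GB; any packing needs at least ⌈1943/400⌉ = 5 tapes.
An optimal packing achieves that bound: [313,75] [285,102] [263,118] [233,163] [191,92,57,51] → 5 tapes.
Excess: 6 − 5 = 1.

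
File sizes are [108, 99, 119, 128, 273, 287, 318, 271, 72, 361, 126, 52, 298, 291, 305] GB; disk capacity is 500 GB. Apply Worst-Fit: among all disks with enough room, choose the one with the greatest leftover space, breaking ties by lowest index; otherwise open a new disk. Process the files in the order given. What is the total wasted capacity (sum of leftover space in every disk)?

Put 108 GB in disk 1; 392 GB remain.
Put 99 GB in disk 1; 293 GB remain.
Put 119 GB in disk 1; 174 GB remain.
Put 128 GB in disk 1; 46 GB remain.
Put 273 GB in disk 2; 227 GB remain.
Put 287 GB in disk 3; 213 GB remain.
Put 318 GB in disk 4; 182 GB remain.
Put 271 GB in disk 5; 229 GB remain.
Put 72 GB in disk 5; 157 GB remain.
Put 361 GB in disk 6; 139 GB remain.
Put 126 GB in disk 2; 101 GB remain.
Put 52 GB in disk 3; 161 GB remain.
Put 298 GB in disk 7; 202 GB remain.
Put 291 GB in disk 8; 209 GB remain.
Put 305 GB in disk 9; 195 GB remain.
9 disks × 500 GB = 4500 GB; used 3108 GB; unused 1392 GB.

1392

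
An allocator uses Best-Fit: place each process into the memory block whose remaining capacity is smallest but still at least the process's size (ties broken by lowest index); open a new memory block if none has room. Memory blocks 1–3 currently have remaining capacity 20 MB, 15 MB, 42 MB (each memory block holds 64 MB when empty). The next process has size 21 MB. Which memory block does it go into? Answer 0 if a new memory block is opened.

Memory blocks with room: memory block 3 (42 MB).
Tightest fit is memory block 3 with 42 MB free.

3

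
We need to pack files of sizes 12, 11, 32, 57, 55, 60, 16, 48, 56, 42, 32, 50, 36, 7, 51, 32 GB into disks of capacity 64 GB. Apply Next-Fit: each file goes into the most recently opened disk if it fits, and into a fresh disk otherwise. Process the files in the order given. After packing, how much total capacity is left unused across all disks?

Put 12 GB in disk 1; 52 GB remain.
Put 11 GB in disk 1; 41 GB remain.
Put 32 GB in disk 1; 9 GB remain.
Put 57 GB in disk 2; 7 GB remain.
Put 55 GB in disk 3; 9 GB remain.
Put 60 GB in disk 4; 4 GB remain.
Put 16 GB in disk 5; 48 GB remain.
Put 48 GB in disk 5; 0 GB remain.
Put 56 GB in disk 6; 8 GB remain.
Put 42 GB in disk 7; 22 GB remain.
Put 32 GB in disk 8; 32 GB remain.
Put 50 GB in disk 9; 14 GB remain.
Put 36 GB in disk 10; 28 GB remain.
Put 7 GB in disk 10; 21 GB remain.
Put 51 GB in disk 11; 13 GB remain.
Put 32 GB in disk 12; 32 GB remain.
12 disks × 64 GB = 768 GB; used 597 GB; unused 171 GB.

171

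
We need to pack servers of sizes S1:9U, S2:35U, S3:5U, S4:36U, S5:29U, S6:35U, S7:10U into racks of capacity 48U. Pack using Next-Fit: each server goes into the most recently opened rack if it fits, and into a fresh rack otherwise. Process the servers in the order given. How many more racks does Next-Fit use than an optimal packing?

0

Next-Fit: [9,35] [5,36] [29] [35,10] → 4 racks.
Total size 159U; any packing needs at least ⌈159/48⌉ = 4 racks.
So 4 is already optimal.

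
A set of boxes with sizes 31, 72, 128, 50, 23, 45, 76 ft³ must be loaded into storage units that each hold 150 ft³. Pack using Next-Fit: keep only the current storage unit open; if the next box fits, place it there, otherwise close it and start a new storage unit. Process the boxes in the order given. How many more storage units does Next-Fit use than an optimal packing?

1

Next-Fit: [31,72] [128] [50,23,45] [76] → 4 storage units.
Total size 425 ft³; any packing needs at least ⌈425/150⌉ = 3 storage units.
An optimal packing achieves that bound: [128] [76,72] [50,45,31,23] → 3 storage units.
Excess: 4 − 3 = 1.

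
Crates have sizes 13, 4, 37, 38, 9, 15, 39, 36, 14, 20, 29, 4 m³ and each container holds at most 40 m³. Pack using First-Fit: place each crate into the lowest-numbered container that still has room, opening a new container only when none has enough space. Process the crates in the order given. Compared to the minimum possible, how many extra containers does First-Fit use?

First-Fit: [13,4,9,14] [37] [38] [15,20,4] [39] [36] [29] → 7 containers.
Total size 258 m³; any packing needs at least ⌈258/40⌉ = 7 containers.
So 7 is already optimal.

0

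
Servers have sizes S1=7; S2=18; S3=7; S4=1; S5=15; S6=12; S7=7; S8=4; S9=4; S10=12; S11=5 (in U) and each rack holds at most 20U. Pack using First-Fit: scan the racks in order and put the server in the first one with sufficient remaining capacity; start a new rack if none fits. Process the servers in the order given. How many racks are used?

5 racks

S1 (7U) → rack 1 (remaining 13U)
S2 (18U) → rack 2 (remaining 2U)
S3 (7U) → rack 1 (remaining 6U)
S4 (1U) → rack 1 (remaining 5U)
S5 (15U) → rack 3 (remaining 5U)
S6 (12U) → rack 4 (remaining 8U)
S7 (7U) → rack 4 (remaining 1U)
S8 (4U) → rack 1 (remaining 1U)
S9 (4U) → rack 3 (remaining 1U)
S10 (12U) → rack 5 (remaining 8U)
S11 (5U) → rack 5 (remaining 3U)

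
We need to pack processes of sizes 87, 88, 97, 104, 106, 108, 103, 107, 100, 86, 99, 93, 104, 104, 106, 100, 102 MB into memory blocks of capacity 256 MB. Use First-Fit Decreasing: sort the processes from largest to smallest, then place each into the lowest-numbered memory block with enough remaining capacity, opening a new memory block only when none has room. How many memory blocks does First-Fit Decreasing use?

Sorted descending: 108, 107, 106, 106, 104, 104, 104, 103, 102, 100, 100, 99, 97, 93, 88, 87, 86.
Put 108 MB in memory block 1; 148 MB remain.
Put 107 MB in memory block 1; 41 MB remain.
Put 106 MB in memory block 2; 150 MB remain.
Put 106 MB in memory block 2; 44 MB remain.
Put 104 MB in memory block 3; 152 MB remain.
Put 104 MB in memory block 3; 48 MB remain.
Put 104 MB in memory block 4; 152 MB remain.
Put 103 MB in memory block 4; 49 MB remain.
Put 102 MB in memory block 5; 154 MB remain.
Put 100 MB in memory block 5; 54 MB remain.
Put 100 MB in memory block 6; 156 MB remain.
Put 99 MB in memory block 6; 57 MB remain.
Put 97 MB in memory block 7; 159 MB remain.
Put 93 MB in memory block 7; 66 MB remain.
Put 88 MB in memory block 8; 168 MB remain.
Put 87 MB in memory block 8; 81 MB remain.
Put 86 MB in memory block 9; 170 MB remain.
Final memory blocks: [108,107] [106,106] [104,104] [104,103] [102,100] [100,99] [97,93] [88,87] [86].

9 memory blocks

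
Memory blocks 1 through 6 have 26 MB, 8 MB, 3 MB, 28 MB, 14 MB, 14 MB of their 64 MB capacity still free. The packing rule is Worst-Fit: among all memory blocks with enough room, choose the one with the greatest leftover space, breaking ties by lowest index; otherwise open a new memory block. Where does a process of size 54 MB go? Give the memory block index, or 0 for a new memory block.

No memory block has ≥ 54 MB free, so a new memory block is opened.

0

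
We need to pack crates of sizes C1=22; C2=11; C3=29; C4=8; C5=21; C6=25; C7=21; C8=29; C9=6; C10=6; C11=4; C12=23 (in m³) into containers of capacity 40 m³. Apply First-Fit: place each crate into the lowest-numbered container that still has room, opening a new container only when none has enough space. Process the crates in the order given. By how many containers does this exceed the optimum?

First-Fit: [22,11,6] [29,8] [21,6,4] [25] [21] [29] [23] → 7 containers.
7 crates exceed 20 m³ (half the capacity), and no two of those can share a container, so at least 7 containers are needed.
So 7 is already optimal.

0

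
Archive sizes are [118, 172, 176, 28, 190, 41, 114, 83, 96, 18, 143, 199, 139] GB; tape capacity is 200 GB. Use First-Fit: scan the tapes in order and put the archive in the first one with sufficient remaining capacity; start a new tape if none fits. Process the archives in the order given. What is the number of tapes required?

Put 118 GB in tape 1; 82 GB remain.
Put 172 GB in tape 2; 28 GB remain.
Put 176 GB in tape 3; 24 GB remain.
Put 28 GB in tape 1; 54 GB remain.
Put 190 GB in tape 4; 10 GB remain.
Put 41 GB in tape 1; 13 GB remain.
Put 114 GB in tape 5; 86 GB remain.
Put 83 GB in tape 5; 3 GB remain.
Put 96 GB in tape 6; 104 GB remain.
Put 18 GB in tape 2; 10 GB remain.
Put 143 GB in tape 7; 57 GB remain.
Put 199 GB in tape 8; 1 GB remain.
Put 139 GB in tape 9; 61 GB remain.

9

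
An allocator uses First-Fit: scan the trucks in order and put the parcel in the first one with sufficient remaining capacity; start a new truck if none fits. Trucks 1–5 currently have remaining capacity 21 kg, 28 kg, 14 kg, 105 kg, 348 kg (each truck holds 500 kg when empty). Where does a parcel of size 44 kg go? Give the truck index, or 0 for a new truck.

4

Trucks with room: truck 4 (105 kg), truck 5 (348 kg).
The first with room is truck 4.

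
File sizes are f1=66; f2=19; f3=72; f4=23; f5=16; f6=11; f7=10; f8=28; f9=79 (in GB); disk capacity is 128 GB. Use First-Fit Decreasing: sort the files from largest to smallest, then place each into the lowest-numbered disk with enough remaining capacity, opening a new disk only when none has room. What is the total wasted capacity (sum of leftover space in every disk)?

60

Sorted descending: 79, 72, 66, 28, 23, 19, 16, 11, 10.
79 GB → disk 1 (remaining 49 GB)
72 GB → disk 2 (remaining 56 GB)
66 GB → disk 3 (remaining 62 GB)
28 GB → disk 1 (remaining 21 GB)
23 GB → disk 2 (remaining 33 GB)
19 GB → disk 1 (remaining 2 GB)
16 GB → disk 2 (remaining 17 GB)
11 GB → disk 2 (remaining 6 GB)
10 GB → disk 3 (remaining 52 GB)
3 disks × 128 GB = 384 GB; used 324 GB; unused 60 GB.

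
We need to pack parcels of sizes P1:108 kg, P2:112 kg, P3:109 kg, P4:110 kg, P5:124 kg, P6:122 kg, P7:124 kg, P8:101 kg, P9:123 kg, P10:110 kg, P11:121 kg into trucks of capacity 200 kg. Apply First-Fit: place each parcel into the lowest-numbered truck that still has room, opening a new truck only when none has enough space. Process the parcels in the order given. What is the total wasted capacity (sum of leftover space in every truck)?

936

truck 1: place P1 (108 kg), 92 kg left
truck 2: place P2 (112 kg), 88 kg left
truck 3: place P3 (109 kg), 91 kg left
truck 4: place P4 (110 kg), 90 kg left
truck 5: place P5 (124 kg), 76 kg left
truck 6: place P6 (122 kg), 78 kg left
truck 7: place P7 (124 kg), 76 kg left
truck 8: place P8 (101 kg), 99 kg left
truck 9: place P9 (123 kg), 77 kg left
truck 10: place P10 (110 kg), 90 kg left
truck 11: place P11 (121 kg), 79 kg left
11 trucks × 200 kg = 2200 kg; used 1264 kg; unused 936 kg.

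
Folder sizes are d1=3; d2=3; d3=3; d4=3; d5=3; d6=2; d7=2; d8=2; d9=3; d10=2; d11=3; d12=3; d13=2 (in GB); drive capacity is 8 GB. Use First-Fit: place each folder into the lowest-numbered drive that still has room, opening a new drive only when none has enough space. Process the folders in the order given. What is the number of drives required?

5

Put d1 (3 GB) in drive 1; 5 GB remain.
Put d2 (3 GB) in drive 1; 2 GB remain.
Put d3 (3 GB) in drive 2; 5 GB remain.
Put d4 (3 GB) in drive 2; 2 GB remain.
Put d5 (3 GB) in drive 3; 5 GB remain.
Put d6 (2 GB) in drive 1; 0 GB remain.
Put d7 (2 GB) in drive 2; 0 GB remain.
Put d8 (2 GB) in drive 3; 3 GB remain.
Put d9 (3 GB) in drive 3; 0 GB remain.
Put d10 (2 GB) in drive 4; 6 GB remain.
Put d11 (3 GB) in drive 4; 3 GB remain.
Put d12 (3 GB) in drive 4; 0 GB remain.
Put d13 (2 GB) in drive 5; 6 GB remain.
Final drives: [3,3,2] [3,3,2] [3,2,3] [2,3,3] [2].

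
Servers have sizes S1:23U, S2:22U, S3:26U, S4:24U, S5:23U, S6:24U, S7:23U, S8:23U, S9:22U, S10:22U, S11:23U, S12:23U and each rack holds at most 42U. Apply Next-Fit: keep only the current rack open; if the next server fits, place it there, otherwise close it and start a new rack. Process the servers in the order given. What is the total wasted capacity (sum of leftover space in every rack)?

226

S1 (23U) → rack 1 (remaining 19U)
S2 (22U) → rack 2 (remaining 20U)
S3 (26U) → rack 3 (remaining 16U)
S4 (24U) → rack 4 (remaining 18U)
S5 (23U) → rack 5 (remaining 19U)
S6 (24U) → rack 6 (remaining 18U)
S7 (23U) → rack 7 (remaining 19U)
S8 (23U) → rack 8 (remaining 19U)
S9 (22U) → rack 9 (remaining 20U)
S10 (22U) → rack 10 (remaining 20U)
S11 (23U) → rack 11 (remaining 19U)
S12 (23U) → rack 12 (remaining 19U)
12 racks × 42U = 504U; used 278U; unused 226U.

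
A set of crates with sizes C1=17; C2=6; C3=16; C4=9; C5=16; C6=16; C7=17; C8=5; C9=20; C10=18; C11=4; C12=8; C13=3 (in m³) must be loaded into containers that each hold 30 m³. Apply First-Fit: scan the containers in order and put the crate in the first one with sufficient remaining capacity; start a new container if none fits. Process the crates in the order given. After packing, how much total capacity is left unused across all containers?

Put C1 (17 m³) in container 1; 13 m³ remain.
Put C2 (6 m³) in container 1; 7 m³ remain.
Put C3 (16 m³) in container 2; 14 m³ remain.
Put C4 (9 m³) in container 2; 5 m³ remain.
Put C5 (16 m³) in container 3; 14 m³ remain.
Put C6 (16 m³) in container 4; 14 m³ remain.
Put C7 (17 m³) in container 5; 13 m³ remain.
Put C8 (5 m³) in container 1; 2 m³ remain.
Put C9 (20 m³) in container 6; 10 m³ remain.
Put C10 (18 m³) in container 7; 12 m³ remain.
Put C11 (4 m³) in container 2; 1 m³ remain.
Put C12 (8 m³) in container 3; 6 m³ remain.
Put C13 (3 m³) in container 3; 3 m³ remain.
7 containers × 30 m³ = 210 m³; used 155 m³; unused 55 m³.

55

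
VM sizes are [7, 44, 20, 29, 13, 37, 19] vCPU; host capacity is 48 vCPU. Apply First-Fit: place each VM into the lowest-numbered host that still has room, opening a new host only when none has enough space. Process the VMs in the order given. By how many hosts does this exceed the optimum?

0

First-Fit: [7,20,13] [44] [29,19] [37] → 4 hosts.
Total size 169 vCPU; any packing needs at least ⌈169/48⌉ = 4 hosts.
So 4 is already optimal.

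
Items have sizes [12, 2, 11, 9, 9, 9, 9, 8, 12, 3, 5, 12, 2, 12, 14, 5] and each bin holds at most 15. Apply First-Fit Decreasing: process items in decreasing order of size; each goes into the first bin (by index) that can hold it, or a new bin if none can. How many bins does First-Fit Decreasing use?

Sorted descending: 14, 12, 12, 12, 12, 11, 9, 9, 9, 9, 8, 5, 5, 3, 2, 2.
Put 14 in bin 1; 1 remain.
Put 12 in bin 2; 3 remain.
Put 12 in bin 3; 3 remain.
Put 12 in bin 4; 3 remain.
Put 12 in bin 5; 3 remain.
Put 11 in bin 6; 4 remain.
Put 9 in bin 7; 6 remain.
Put 9 in bin 8; 6 remain.
Put 9 in bin 9; 6 remain.
Put 9 in bin 10; 6 remain.
Put 8 in bin 11; 7 remain.
Put 5 in bin 7; 1 remain.
Put 5 in bin 8; 1 remain.
Put 3 in bin 2; 0 remain.
Put 2 in bin 3; 1 remain.
Put 2 in bin 4; 1 remain.

11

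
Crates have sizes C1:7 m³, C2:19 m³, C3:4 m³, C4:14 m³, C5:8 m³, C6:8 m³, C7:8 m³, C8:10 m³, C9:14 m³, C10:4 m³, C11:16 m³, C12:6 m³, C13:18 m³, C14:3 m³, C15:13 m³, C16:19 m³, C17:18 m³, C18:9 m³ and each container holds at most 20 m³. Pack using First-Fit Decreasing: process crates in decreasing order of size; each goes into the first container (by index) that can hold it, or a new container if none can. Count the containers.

Sorted descending: 19, 19, 18, 18, 16, 14, 14, 13, 10, 9, 8, 8, 8, 7, 6, 4, 4, 3.
19 m³ → container 1 (remaining 1 m³)
19 m³ → container 2 (remaining 1 m³)
18 m³ → container 3 (remaining 2 m³)
18 m³ → container 4 (remaining 2 m³)
16 m³ → container 5 (remaining 4 m³)
14 m³ → container 6 (remaining 6 m³)
14 m³ → container 7 (remaining 6 m³)
13 m³ → container 8 (remaining 7 m³)
10 m³ → container 9 (remaining 10 m³)
9 m³ → container 9 (remaining 1 m³)
8 m³ → container 10 (remaining 12 m³)
8 m³ → container 10 (remaining 4 m³)
8 m³ → container 11 (remaining 12 m³)
7 m³ → container 8 (remaining 0 m³)
6 m³ → container 6 (remaining 0 m³)
4 m³ → container 5 (remaining 0 m³)
4 m³ → container 7 (remaining 2 m³)
3 m³ → container 10 (remaining 1 m³)

11 containers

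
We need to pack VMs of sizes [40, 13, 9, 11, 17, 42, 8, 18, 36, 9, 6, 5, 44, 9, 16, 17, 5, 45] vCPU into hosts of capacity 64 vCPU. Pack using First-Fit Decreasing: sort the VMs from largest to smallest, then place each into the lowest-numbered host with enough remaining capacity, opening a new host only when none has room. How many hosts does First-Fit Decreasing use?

Sorted descending: 45, 44, 42, 40, 36, 18, 17, 17, 16, 13, 11, 9, 9, 9, 8, 6, 5, 5.
45 vCPU → host 1 (remaining 19 vCPU)
44 vCPU → host 2 (remaining 20 vCPU)
42 vCPU → host 3 (remaining 22 vCPU)
40 vCPU → host 4 (remaining 24 vCPU)
36 vCPU → host 5 (remaining 28 vCPU)
18 vCPU → host 1 (remaining 1 vCPU)
17 vCPU → host 2 (remaining 3 vCPU)
17 vCPU → host 3 (remaining 5 vCPU)
16 vCPU → host 4 (remaining 8 vCPU)
13 vCPU → host 5 (remaining 15 vCPU)
11 vCPU → host 5 (remaining 4 vCPU)
9 vCPU → host 6 (remaining 55 vCPU)
9 vCPU → host 6 (remaining 46 vCPU)
9 vCPU → host 6 (remaining 37 vCPU)
8 vCPU → host 4 (remaining 0 vCPU)
6 vCPU → host 6 (remaining 31 vCPU)
5 vCPU → host 3 (remaining 0 vCPU)
5 vCPU → host 6 (remaining 26 vCPU)

6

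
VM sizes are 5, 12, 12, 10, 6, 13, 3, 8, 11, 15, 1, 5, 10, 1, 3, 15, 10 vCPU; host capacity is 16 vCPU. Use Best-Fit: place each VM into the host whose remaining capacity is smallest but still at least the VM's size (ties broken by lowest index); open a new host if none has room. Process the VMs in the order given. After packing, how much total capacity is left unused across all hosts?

20

host 1: place 5 vCPU, 11 vCPU left
host 2: place 12 vCPU, 4 vCPU left
host 3: place 12 vCPU, 4 vCPU left
host 1: place 10 vCPU, 1 vCPU left
host 4: place 6 vCPU, 10 vCPU left
host 5: place 13 vCPU, 3 vCPU left
host 5: place 3 vCPU, 0 vCPU left
host 4: place 8 vCPU, 2 vCPU left
host 6: place 11 vCPU, 5 vCPU left
host 7: place 15 vCPU, 1 vCPU left
host 1: place 1 vCPU, 0 vCPU left
host 6: place 5 vCPU, 0 vCPU left
host 8: place 10 vCPU, 6 vCPU left
host 7: place 1 vCPU, 0 vCPU left
host 2: place 3 vCPU, 1 vCPU left
host 9: place 15 vCPU, 1 vCPU left
host 10: place 10 vCPU, 6 vCPU left
10 hosts × 16 vCPU = 160 vCPU; used 140 vCPU; unused 20 vCPU.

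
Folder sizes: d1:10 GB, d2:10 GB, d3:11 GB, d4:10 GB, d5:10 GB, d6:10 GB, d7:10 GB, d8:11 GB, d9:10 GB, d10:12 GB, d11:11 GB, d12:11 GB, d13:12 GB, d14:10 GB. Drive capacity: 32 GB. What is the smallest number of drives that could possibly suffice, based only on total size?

Total size = 10 + 10 + 11 + 10 + 10 + 10 + 10 + 11 + 10 + 12 + 11 + 11 + 12 + 10 = 148 GB.
⌈148 / 32⌉ = 5.

5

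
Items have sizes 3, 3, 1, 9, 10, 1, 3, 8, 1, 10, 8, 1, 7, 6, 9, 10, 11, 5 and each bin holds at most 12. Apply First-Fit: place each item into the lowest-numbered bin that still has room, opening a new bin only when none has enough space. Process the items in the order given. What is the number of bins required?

11

bin 1: place 3, 9 left
bin 1: place 3, 6 left
bin 1: place 1, 5 left
bin 2: place 9, 3 left
bin 3: place 10, 2 left
bin 1: place 1, 4 left
bin 1: place 3, 1 left
bin 4: place 8, 4 left
bin 1: place 1, 0 left
bin 5: place 10, 2 left
bin 6: place 8, 4 left
bin 2: place 1, 2 left
bin 7: place 7, 5 left
bin 8: place 6, 6 left
bin 9: place 9, 3 left
bin 10: place 10, 2 left
bin 11: place 11, 1 left
bin 7: place 5, 0 left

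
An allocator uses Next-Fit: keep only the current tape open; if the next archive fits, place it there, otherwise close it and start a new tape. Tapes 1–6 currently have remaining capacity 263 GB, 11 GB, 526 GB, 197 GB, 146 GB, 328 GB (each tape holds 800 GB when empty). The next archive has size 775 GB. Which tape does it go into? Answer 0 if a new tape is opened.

0

Next-Fit only looks at tape 6, which has 328 GB free.
775 GB does not fit, so a new tape is opened.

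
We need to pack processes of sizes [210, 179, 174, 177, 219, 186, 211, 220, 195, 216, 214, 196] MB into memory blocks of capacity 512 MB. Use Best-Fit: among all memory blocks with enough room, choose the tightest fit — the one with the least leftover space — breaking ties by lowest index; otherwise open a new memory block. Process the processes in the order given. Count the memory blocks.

6

memory block 1: place 210 MB, 302 MB left
memory block 1: place 179 MB, 123 MB left
memory block 2: place 174 MB, 338 MB left
memory block 2: place 177 MB, 161 MB left
memory block 3: place 219 MB, 293 MB left
memory block 3: place 186 MB, 107 MB left
memory block 4: place 211 MB, 301 MB left
memory block 4: place 220 MB, 81 MB left
memory block 5: place 195 MB, 317 MB left
memory block 5: place 216 MB, 101 MB left
memory block 6: place 214 MB, 298 MB left
memory block 6: place 196 MB, 102 MB left
Final memory blocks: [210,179] [174,177] [219,186] [211,220] [195,216] [214,196].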